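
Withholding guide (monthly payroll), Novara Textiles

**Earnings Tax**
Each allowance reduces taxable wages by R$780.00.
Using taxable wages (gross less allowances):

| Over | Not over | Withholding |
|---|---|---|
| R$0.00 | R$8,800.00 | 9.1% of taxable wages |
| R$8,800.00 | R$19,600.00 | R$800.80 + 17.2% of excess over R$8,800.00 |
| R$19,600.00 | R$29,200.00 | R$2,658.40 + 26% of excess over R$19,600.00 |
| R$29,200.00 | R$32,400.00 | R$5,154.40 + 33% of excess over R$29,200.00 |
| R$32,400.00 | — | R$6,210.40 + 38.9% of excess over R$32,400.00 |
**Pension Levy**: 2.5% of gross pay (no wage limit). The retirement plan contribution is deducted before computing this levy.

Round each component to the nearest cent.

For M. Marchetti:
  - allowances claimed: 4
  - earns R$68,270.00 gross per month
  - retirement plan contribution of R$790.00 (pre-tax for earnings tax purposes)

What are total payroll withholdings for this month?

R$20,329.84

Earnings Tax: taxable = R$68,270.00 − R$790.00 − 4×R$780.00 = R$64,360.00
  R$6,210.40 + 38.9% × (R$64,360.00 − R$32,400.00) = R$6,210.40 + 38.9% × R$31,960.00 = R$18,642.84
Pension Levy: 2.5% × R$67,480.00 = R$1,687.00
Total: R$18,642.84 + R$1,687.00 = R$20,329.84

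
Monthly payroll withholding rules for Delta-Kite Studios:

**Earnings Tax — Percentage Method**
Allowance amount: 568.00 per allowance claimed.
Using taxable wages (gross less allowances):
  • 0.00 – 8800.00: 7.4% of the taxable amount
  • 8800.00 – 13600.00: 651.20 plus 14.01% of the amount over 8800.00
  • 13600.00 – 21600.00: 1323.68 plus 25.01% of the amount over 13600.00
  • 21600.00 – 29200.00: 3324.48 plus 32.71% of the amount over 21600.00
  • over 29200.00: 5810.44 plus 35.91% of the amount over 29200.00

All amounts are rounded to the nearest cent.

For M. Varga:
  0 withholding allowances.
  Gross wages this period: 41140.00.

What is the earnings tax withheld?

10098.09

Earnings Tax: taxable = 41140.00
  5810.44 + 35.91% × (41140.00 − 29200.00) = 5810.44 + 35.91% × 11940.00 = 10098.09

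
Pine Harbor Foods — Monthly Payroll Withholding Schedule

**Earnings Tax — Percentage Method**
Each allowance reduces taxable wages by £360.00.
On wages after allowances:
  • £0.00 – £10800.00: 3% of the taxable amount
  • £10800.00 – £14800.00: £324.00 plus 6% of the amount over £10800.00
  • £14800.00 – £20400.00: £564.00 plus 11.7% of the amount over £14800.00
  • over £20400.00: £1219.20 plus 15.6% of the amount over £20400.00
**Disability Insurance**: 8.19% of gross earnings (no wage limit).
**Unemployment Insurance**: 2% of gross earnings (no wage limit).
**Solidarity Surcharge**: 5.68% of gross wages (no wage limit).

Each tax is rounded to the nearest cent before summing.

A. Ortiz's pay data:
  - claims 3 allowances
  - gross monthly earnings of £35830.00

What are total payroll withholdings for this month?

£9144.02

Earnings Tax: taxable = £35830.00 − 3×£360.00 = £34750.00
  £1219.20 + 15.6% × (£34750.00 − £20400.00) = £1219.20 + 15.6% × £14350.00 = £3457.80
Disability Insurance: 8.19% × £35830.00 = £2934.48
Unemployment Insurance: 2% × £35830.00 = £716.60
Solidarity Surcharge: 5.68% × £35830.00 = £2035.14
Total: £3457.80 + £2934.48 + £716.60 + £2035.14 = £9144.02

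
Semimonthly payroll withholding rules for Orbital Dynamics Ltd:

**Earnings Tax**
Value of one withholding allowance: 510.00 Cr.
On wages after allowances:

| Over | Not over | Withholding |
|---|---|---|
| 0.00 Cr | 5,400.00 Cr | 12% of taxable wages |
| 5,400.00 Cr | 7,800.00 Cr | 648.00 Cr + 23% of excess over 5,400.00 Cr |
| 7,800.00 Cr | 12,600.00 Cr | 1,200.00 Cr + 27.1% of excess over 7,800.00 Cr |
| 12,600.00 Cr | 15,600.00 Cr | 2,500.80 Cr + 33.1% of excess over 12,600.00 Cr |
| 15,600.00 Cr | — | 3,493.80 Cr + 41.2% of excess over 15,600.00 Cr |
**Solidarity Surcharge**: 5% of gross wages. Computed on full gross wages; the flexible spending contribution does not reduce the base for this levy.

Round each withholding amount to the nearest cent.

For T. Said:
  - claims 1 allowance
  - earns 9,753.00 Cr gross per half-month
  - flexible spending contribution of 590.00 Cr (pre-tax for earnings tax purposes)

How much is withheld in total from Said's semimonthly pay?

Earnings Tax: taxable = 9,753.00 Cr − 590.00 Cr − 1×510.00 Cr = 8,653.00 Cr
  1,200.00 Cr + 27.1% × (8,653.00 Cr − 7,800.00 Cr) = 1,200.00 Cr + 27.1% × 853.00 Cr = 1,431.16 Cr
Solidarity Surcharge: 5% × 9,753.00 Cr = 487.65 Cr
Total: 1,431.16 Cr + 487.65 Cr = 1,918.81 Cr

1,918.81 Cr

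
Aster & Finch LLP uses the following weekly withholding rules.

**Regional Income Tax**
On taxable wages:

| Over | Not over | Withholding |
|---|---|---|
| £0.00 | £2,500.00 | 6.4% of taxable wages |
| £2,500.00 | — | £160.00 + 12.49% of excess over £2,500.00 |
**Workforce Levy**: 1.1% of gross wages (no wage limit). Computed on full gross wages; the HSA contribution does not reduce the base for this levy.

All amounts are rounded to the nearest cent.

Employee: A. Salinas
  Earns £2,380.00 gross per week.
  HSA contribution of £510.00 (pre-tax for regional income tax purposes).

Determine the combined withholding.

Regional Income Tax: taxable = £2,380.00 − £510.00 = £1,870.00
  6.4% × £1,870.00 = £119.68
Workforce Levy: 1.1% × £2,380.00 = £26.18
Total: £119.68 + £26.18 = £145.86

£145.86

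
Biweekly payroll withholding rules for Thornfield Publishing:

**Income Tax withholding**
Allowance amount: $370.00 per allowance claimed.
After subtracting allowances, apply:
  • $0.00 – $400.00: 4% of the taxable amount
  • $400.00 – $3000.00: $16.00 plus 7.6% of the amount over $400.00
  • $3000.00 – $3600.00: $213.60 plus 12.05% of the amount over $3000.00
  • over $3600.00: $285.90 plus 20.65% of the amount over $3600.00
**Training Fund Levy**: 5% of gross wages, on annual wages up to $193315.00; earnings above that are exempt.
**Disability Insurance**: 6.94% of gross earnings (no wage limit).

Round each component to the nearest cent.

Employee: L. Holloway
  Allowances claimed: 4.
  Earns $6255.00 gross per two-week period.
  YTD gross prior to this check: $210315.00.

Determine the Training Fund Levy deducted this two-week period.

Training Fund Levy: YTD $210315.00 ≥ cap $193315.00 → $0.00

$0.00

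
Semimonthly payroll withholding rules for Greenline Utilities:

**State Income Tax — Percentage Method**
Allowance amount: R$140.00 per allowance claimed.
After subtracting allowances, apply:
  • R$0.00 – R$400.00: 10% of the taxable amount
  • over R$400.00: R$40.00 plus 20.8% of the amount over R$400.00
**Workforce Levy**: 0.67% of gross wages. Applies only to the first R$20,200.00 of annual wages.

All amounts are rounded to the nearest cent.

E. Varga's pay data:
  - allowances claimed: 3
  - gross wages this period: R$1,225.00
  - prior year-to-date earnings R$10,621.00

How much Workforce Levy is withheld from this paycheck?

Workforce Levy: 0.67% × R$1,225.00 = R$8.21

R$8.21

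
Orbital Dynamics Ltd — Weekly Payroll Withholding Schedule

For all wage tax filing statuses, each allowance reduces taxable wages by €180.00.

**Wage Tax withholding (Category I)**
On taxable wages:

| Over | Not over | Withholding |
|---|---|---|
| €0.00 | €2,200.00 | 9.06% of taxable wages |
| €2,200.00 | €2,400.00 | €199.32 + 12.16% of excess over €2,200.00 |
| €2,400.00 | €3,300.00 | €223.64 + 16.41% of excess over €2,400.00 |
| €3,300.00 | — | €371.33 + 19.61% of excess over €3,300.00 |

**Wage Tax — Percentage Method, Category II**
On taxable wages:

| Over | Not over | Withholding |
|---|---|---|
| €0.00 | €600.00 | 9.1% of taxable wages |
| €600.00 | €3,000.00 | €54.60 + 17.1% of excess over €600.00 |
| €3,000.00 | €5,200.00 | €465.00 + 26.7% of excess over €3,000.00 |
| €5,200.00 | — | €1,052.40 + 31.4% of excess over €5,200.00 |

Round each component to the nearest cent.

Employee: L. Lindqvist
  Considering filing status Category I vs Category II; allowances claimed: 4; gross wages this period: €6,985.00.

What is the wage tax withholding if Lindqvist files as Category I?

€952.77

Wage Tax (Category I): taxable = €6,985.00 − 4×€180.00 = €6,265.00
  €371.33 + 19.61% × (€6,265.00 − €3,300.00) = €371.33 + 19.61% × €2,965.00 = €952.77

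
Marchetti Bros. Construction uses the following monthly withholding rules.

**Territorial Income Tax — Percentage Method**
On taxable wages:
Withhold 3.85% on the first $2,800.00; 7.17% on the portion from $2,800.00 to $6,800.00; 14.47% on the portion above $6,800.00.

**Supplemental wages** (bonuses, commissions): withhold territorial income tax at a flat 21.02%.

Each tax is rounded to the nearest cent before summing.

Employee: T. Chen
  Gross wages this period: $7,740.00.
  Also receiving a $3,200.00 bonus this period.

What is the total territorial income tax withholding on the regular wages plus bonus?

Territorial Income Tax: taxable = $7,740.00
  $394.60 + 14.47% × ($7,740.00 − $6,800.00) = $394.60 + 14.47% × $940.00 = $530.62
Supplemental (21.02% flat on bonus): 21.02% × $3,200.00 = $672.64
Total territorial income tax: $530.62 + $672.64 = $1,203.26

$1,203.26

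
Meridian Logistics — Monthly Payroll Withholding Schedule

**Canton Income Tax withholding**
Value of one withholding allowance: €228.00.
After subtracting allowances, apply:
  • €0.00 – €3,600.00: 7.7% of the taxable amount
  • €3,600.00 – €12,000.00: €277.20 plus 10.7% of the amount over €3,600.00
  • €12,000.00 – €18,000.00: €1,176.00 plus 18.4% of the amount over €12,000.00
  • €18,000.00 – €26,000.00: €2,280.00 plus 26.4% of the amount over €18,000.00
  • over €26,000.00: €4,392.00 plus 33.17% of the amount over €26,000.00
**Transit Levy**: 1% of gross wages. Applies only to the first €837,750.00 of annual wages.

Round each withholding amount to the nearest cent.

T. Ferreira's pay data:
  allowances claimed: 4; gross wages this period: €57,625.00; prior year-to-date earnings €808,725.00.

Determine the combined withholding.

€14,869.75

Canton Income Tax: taxable = €57,625.00 − 4×€228.00 = €56,713.00
  €4,392.00 + 33.17% × (€56,713.00 − €26,000.00) = €4,392.00 + 33.17% × €30,713.00 = €14,579.50
Transit Levy: cap €837,750.00 − YTD €808,725.00 = €29,025.00 subject; 1% × €29,025.00 = €290.25
Total: €14,579.50 + €290.25 = €14,869.75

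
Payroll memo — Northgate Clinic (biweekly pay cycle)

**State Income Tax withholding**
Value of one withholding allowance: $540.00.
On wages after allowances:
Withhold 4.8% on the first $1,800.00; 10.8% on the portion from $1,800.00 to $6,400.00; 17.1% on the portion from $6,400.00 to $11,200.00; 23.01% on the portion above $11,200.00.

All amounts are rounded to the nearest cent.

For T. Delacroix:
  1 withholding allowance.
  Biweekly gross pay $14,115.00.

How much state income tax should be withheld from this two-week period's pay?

$1,950.49

State Income Tax: taxable = $14,115.00 − 1×$540.00 = $13,575.00
  $1,404.00 + 23.01% × ($13,575.00 − $11,200.00) = $1,404.00 + 23.01% × $2,375.00 = $1,950.49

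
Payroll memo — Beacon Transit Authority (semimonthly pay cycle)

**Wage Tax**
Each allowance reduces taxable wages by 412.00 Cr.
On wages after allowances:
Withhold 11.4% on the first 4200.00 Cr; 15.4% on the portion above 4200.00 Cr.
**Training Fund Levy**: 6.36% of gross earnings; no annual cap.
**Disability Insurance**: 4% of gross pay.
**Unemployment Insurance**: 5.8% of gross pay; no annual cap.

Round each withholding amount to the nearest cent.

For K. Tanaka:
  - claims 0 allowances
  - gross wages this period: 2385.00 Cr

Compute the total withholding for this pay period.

657.31 Cr

Wage Tax: taxable = 2385.00 Cr
  11.4% × 2385.00 Cr = 271.89 Cr
Training Fund Levy: 6.36% × 2385.00 Cr = 151.69 Cr
Disability Insurance: 4% × 2385.00 Cr = 95.40 Cr
Unemployment Insurance: 5.8% × 2385.00 Cr = 138.33 Cr
Total: 271.89 Cr + 151.69 Cr + 95.40 Cr + 138.33 Cr = 657.31 Cr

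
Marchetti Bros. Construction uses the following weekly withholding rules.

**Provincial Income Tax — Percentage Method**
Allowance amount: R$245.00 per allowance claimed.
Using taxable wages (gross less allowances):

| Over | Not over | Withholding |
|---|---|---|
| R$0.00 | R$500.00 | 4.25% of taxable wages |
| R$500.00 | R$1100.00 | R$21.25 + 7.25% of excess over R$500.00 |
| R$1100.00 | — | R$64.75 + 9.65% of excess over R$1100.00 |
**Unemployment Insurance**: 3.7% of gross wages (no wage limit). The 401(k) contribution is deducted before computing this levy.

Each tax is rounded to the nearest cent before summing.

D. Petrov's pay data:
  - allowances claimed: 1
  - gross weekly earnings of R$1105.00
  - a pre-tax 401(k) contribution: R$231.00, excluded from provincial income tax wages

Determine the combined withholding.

Provincial Income Tax: taxable = R$1105.00 − R$231.00 − 1×R$245.00 = R$629.00
  R$21.25 + 7.25% × (R$629.00 − R$500.00) = R$21.25 + 7.25% × R$129.00 = R$30.60
Unemployment Insurance: 3.7% × R$874.00 = R$32.34
Total: R$30.60 + R$32.34 = R$62.94

R$62.94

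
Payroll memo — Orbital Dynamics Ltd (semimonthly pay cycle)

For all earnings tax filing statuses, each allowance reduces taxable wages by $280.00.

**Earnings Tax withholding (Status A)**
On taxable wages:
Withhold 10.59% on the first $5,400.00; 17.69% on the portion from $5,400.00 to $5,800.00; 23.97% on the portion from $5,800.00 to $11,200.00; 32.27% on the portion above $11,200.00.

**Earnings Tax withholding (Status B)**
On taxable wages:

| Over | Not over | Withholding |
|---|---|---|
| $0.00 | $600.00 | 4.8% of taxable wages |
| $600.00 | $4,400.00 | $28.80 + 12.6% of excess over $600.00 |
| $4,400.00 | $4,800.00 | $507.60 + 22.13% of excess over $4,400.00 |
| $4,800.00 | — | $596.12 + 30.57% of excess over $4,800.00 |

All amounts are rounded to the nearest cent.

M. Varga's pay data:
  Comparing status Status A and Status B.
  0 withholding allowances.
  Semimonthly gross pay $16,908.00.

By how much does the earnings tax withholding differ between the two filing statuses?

$518.57

Earnings Tax (Status A): taxable = $16,908.00
  $1,937.00 + 32.27% × ($16,908.00 − $11,200.00) = $1,937.00 + 32.27% × $5,708.00 = $3,778.97
Earnings Tax (Status B): taxable = $16,908.00
  $596.12 + 30.57% × ($16,908.00 − $4,800.00) = $596.12 + 30.57% × $12,108.00 = $4,297.54
Difference: |$3,778.97 − $4,297.54| = $518.57 (higher under Status B)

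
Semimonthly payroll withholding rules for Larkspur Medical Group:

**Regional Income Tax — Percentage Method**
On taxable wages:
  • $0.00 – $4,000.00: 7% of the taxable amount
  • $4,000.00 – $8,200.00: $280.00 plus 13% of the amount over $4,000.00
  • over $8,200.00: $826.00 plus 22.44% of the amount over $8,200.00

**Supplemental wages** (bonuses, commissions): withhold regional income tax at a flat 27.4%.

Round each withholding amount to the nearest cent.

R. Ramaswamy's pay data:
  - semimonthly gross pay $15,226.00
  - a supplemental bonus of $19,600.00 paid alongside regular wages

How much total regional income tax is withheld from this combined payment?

$7,773.03

Regional Income Tax: taxable = $15,226.00
  $826.00 + 22.44% × ($15,226.00 − $8,200.00) = $826.00 + 22.44% × $7,026.00 = $2,402.63
Supplemental (27.4% flat on bonus): 27.4% × $19,600.00 = $5,370.40
Total regional income tax: $2,402.63 + $5,370.40 = $7,773.03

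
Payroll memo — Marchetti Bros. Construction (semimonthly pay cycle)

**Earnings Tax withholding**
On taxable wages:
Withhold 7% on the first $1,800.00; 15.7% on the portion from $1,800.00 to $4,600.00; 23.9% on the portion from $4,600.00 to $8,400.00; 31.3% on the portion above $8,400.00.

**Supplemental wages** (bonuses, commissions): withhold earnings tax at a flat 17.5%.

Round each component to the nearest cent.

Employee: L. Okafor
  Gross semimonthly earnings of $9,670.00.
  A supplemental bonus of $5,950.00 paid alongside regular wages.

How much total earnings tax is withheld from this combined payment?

$2,912.56

Earnings Tax: taxable = $9,670.00
  $1,473.80 + 31.3% × ($9,670.00 − $8,400.00) = $1,473.80 + 31.3% × $1,270.00 = $1,871.31
Supplemental (17.5% flat on bonus): 17.5% × $5,950.00 = $1,041.25
Total earnings tax: $1,871.31 + $1,041.25 = $2,912.56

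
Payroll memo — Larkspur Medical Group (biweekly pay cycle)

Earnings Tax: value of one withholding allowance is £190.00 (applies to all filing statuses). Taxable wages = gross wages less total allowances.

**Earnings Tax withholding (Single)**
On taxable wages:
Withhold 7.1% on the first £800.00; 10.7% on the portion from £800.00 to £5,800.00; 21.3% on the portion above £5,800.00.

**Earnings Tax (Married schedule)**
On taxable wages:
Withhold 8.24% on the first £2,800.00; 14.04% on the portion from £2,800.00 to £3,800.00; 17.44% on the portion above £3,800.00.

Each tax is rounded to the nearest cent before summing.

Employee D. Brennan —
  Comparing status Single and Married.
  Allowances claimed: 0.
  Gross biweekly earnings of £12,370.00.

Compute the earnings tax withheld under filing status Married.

£1,865.73

Earnings Tax (Married): taxable = £12,370.00
  £371.12 + 17.44% × (£12,370.00 − £3,800.00) = £371.12 + 17.44% × £8,570.00 = £1,865.73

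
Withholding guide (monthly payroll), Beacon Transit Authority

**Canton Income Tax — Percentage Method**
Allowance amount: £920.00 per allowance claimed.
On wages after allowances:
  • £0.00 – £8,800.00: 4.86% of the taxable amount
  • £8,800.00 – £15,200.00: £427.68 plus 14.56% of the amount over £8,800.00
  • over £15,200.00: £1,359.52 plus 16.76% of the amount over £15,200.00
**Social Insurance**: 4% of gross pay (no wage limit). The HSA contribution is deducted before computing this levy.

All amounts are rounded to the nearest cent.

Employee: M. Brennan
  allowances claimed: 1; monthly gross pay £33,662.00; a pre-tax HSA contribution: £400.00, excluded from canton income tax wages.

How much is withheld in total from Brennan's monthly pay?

£5,563.00

Canton Income Tax: taxable = £33,662.00 − £400.00 − 1×£920.00 = £32,342.00
  £1,359.52 + 16.76% × (£32,342.00 − £15,200.00) = £1,359.52 + 16.76% × £17,142.00 = £4,232.52
Social Insurance: 4% × £33,262.00 = £1,330.48
Total: £4,232.52 + £1,330.48 = £5,563.00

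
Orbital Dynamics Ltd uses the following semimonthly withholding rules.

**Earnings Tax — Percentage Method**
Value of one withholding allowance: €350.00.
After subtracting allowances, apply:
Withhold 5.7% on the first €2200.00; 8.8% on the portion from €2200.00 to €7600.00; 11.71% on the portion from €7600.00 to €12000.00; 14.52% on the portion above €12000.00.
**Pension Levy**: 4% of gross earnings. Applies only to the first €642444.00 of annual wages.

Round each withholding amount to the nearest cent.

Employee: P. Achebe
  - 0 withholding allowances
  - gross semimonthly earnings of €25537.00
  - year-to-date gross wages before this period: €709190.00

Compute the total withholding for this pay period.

€3081.41

Earnings Tax: taxable = €25537.00
  €1115.84 + 14.52% × (€25537.00 − €12000.00) = €1115.84 + 14.52% × €13537.00 = €3081.41
Pension Levy: YTD €709190.00 ≥ cap €642444.00 → €0.00
Total: €3081.41 + €0.00 = €3081.41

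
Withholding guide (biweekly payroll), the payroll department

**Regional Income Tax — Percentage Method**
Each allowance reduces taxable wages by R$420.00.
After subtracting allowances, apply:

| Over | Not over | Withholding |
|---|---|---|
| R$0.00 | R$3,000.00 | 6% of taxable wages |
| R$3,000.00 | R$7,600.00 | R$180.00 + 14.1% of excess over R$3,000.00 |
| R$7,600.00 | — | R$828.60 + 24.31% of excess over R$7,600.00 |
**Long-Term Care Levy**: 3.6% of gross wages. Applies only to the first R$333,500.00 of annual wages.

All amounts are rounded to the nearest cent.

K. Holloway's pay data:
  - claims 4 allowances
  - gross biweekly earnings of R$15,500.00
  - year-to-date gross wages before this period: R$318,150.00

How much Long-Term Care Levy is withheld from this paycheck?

Long-Term Care Levy: cap R$333,500.00 − YTD R$318,150.00 = R$15,350.00 subject; 3.6% × R$15,350.00 = R$552.60

R$552.60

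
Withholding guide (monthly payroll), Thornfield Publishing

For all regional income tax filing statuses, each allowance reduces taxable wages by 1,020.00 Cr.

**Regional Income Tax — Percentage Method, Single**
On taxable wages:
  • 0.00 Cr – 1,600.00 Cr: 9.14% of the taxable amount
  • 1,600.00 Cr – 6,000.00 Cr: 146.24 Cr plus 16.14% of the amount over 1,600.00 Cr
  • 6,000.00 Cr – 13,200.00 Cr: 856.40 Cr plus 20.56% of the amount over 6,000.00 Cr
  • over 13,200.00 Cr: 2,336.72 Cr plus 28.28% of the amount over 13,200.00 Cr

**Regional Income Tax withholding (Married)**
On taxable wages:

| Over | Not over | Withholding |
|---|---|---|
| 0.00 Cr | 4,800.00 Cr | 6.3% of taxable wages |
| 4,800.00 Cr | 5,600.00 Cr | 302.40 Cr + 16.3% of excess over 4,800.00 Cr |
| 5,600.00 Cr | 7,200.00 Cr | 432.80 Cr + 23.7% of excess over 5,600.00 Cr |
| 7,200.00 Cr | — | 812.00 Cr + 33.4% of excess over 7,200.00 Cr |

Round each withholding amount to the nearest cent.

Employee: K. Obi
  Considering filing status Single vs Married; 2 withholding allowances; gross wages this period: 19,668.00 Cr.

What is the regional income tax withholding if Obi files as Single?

Regional Income Tax (Single): taxable = 19,668.00 Cr − 2×1,020.00 Cr = 17,628.00 Cr
  2,336.72 Cr + 28.28% × (17,628.00 Cr − 13,200.00 Cr) = 2,336.72 Cr + 28.28% × 4,428.00 Cr = 3,588.96 Cr

3,588.96 Cr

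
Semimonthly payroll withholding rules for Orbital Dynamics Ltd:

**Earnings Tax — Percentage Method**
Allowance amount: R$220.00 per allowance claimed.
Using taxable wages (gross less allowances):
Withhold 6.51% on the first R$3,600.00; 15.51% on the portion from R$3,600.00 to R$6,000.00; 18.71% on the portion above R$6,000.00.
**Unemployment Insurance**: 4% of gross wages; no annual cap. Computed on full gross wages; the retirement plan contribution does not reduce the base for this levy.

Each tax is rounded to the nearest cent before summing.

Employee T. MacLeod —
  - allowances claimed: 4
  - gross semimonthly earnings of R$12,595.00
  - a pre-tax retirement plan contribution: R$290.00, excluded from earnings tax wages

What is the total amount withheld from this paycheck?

Earnings Tax: taxable = R$12,595.00 − R$290.00 − 4×R$220.00 = R$11,425.00
  R$606.60 + 18.71% × (R$11,425.00 − R$6,000.00) = R$606.60 + 18.71% × R$5,425.00 = R$1,621.62
Unemployment Insurance: 4% × R$12,595.00 = R$503.80
Total: R$1,621.62 + R$503.80 = R$2,125.42

R$2,125.42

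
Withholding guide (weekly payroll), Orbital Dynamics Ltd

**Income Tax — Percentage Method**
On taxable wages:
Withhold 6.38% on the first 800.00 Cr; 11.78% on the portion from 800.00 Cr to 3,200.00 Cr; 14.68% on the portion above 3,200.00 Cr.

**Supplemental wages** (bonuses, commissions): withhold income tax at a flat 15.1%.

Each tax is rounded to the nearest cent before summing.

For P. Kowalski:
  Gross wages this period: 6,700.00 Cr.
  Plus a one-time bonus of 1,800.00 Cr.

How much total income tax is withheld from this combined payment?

Income Tax: taxable = 6,700.00 Cr
  333.76 Cr + 14.68% × (6,700.00 Cr − 3,200.00 Cr) = 333.76 Cr + 14.68% × 3,500.00 Cr = 847.56 Cr
Supplemental (15.1% flat on bonus): 15.1% × 1,800.00 Cr = 271.80 Cr
Total income tax: 847.56 Cr + 271.80 Cr = 1,119.36 Cr

1,119.36 Cr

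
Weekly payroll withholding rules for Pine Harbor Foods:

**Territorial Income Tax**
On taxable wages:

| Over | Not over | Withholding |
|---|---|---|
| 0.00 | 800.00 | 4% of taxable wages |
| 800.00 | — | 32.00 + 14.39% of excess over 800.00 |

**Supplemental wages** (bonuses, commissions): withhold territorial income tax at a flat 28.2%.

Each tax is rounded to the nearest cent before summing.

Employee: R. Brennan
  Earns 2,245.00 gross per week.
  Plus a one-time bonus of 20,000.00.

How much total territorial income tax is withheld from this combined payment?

5,879.94

Territorial Income Tax: taxable = 2,245.00
  32.00 + 14.39% × (2,245.00 − 800.00) = 32.00 + 14.39% × 1,445.00 = 239.94
Supplemental (28.2% flat on bonus): 28.2% × 20,000.00 = 5,640.00
Total territorial income tax: 239.94 + 5,640.00 = 5,879.94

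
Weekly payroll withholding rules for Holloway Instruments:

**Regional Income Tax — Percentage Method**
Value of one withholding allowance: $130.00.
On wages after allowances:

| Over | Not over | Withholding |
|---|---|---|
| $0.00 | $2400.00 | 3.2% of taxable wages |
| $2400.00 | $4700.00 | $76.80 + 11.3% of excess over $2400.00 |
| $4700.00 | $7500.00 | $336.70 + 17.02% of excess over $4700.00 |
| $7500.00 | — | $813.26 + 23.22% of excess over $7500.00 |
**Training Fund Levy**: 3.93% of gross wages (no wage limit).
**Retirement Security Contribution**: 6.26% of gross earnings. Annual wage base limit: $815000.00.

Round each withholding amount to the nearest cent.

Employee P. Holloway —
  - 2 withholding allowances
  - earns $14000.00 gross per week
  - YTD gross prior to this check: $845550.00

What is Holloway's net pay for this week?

$11187.61

Regional Income Tax: taxable = $14000.00 − 2×$130.00 = $13740.00
  $813.26 + 23.22% × ($13740.00 − $7500.00) = $813.26 + 23.22% × $6240.00 = $2262.19
Training Fund Levy: 3.93% × $14000.00 = $550.20
Retirement Security Contribution: YTD $845550.00 ≥ cap $815000.00 → $0.00
Total withheld: $2262.19 + $550.20 + $0.00 = $2812.39
Net pay: $14000.00 − $2812.39 = $11187.61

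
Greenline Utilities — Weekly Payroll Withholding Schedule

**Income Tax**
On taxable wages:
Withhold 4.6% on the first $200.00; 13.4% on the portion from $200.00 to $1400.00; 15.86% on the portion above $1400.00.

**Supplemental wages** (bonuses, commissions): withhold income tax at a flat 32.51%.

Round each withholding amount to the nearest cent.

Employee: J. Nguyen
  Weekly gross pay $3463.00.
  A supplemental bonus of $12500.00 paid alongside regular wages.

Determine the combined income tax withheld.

$4560.94

Income Tax: taxable = $3463.00
  $170.00 + 15.86% × ($3463.00 − $1400.00) = $170.00 + 15.86% × $2063.00 = $497.19
Supplemental (32.51% flat on bonus): 32.51% × $12500.00 = $4063.75
Total income tax: $497.19 + $4063.75 = $4560.94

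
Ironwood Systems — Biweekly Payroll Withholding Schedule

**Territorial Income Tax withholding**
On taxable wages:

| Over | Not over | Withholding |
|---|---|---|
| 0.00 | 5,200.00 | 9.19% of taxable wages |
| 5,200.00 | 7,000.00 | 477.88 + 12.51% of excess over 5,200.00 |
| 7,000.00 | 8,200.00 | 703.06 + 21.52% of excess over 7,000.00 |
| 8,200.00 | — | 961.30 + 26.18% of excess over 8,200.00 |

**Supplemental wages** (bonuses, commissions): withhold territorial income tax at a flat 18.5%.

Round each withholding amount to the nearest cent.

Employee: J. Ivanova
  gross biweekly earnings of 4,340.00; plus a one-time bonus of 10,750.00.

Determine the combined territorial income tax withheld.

2,387.60

Territorial Income Tax: taxable = 4,340.00
  9.19% × 4,340.00 = 398.85
Supplemental (18.5% flat on bonus): 18.5% × 10,750.00 = 1,988.75
Total territorial income tax: 398.85 + 1,988.75 = 2,387.60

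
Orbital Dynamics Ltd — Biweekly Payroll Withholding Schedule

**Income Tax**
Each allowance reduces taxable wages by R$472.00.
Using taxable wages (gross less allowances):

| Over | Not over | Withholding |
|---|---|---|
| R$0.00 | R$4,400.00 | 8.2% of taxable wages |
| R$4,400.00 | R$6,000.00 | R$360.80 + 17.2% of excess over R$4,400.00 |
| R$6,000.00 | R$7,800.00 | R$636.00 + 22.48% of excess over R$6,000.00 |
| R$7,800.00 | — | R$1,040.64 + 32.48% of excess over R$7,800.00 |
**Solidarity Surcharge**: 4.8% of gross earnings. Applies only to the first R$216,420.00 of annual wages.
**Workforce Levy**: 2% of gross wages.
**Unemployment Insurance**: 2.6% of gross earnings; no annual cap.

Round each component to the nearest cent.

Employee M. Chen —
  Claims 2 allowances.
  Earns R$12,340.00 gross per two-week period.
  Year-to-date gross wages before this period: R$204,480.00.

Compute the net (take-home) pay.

R$8,990.62

Income Tax: taxable = R$12,340.00 − 2×R$472.00 = R$11,396.00
  R$1,040.64 + 32.48% × (R$11,396.00 − R$7,800.00) = R$1,040.64 + 32.48% × R$3,596.00 = R$2,208.62
Solidarity Surcharge: cap R$216,420.00 − YTD R$204,480.00 = R$11,940.00 subject; 4.8% × R$11,940.00 = R$573.12
Workforce Levy: 2% × R$12,340.00 = R$246.80
Unemployment Insurance: 2.6% × R$12,340.00 = R$320.84
Total withheld: R$2,208.62 + R$573.12 + R$246.80 + R$320.84 = R$3,349.38
Net pay: R$12,340.00 − R$3,349.38 = R$8,990.62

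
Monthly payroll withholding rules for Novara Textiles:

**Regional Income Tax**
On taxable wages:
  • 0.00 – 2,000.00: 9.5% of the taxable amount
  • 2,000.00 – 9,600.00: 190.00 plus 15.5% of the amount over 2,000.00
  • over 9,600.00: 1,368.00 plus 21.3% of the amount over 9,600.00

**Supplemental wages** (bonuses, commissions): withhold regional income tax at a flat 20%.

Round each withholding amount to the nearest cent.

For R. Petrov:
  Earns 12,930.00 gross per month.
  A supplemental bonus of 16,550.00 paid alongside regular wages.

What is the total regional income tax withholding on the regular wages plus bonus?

5,387.29

Regional Income Tax: taxable = 12,930.00
  1,368.00 + 21.3% × (12,930.00 − 9,600.00) = 1,368.00 + 21.3% × 3,330.00 = 2,077.29
Supplemental (20% flat on bonus): 20% × 16,550.00 = 3,310.00
Total regional income tax: 2,077.29 + 3,310.00 = 5,387.29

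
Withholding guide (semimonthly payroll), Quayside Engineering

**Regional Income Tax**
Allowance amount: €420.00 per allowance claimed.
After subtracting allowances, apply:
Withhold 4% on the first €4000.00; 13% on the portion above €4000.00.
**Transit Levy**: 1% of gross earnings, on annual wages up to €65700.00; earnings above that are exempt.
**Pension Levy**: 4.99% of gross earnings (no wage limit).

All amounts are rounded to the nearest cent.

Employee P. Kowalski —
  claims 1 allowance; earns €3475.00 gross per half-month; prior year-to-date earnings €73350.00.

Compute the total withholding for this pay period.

Regional Income Tax: taxable = €3475.00 − 1×€420.00 = €3055.00
  4% × €3055.00 = €122.20
Transit Levy: YTD €73350.00 ≥ cap €65700.00 → €0.00
Pension Levy: 4.99% × €3475.00 = €173.40
Total: €122.20 + €0.00 + €173.40 = €295.60

€295.60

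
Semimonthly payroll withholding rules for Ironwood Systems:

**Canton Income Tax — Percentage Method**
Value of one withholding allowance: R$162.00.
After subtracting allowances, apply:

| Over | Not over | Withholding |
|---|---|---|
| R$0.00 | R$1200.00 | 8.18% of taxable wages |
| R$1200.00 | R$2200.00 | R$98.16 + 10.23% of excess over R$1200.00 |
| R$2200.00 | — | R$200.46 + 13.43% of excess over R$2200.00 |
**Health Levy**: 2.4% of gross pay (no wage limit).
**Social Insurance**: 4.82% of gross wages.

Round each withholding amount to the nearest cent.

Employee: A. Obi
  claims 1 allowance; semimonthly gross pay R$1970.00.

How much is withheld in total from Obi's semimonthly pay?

R$302.59

Canton Income Tax: taxable = R$1970.00 − 1×R$162.00 = R$1808.00
  R$98.16 + 10.23% × (R$1808.00 − R$1200.00) = R$98.16 + 10.23% × R$608.00 = R$160.36
Health Levy: 2.4% × R$1970.00 = R$47.28
Social Insurance: 4.82% × R$1970.00 = R$94.95
Total: R$160.36 + R$47.28 + R$94.95 = R$302.59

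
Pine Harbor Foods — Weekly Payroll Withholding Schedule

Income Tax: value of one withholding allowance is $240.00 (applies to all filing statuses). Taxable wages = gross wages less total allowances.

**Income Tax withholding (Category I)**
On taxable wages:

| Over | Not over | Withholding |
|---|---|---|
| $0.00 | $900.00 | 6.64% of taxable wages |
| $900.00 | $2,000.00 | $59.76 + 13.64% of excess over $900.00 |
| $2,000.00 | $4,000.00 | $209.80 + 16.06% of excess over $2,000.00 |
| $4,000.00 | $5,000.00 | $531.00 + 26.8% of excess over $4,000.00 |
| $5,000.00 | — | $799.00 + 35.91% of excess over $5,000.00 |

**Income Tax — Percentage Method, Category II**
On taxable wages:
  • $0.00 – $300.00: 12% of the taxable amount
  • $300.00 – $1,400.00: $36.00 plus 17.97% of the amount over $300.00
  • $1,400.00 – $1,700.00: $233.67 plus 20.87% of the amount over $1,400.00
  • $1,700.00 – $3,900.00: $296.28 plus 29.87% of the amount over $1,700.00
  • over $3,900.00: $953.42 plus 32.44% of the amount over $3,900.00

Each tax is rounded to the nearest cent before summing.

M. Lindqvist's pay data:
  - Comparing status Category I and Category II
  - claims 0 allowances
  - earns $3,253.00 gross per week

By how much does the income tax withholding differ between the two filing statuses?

Income Tax (Category I): taxable = $3,253.00
  $209.80 + 16.06% × ($3,253.00 − $2,000.00) = $209.80 + 16.06% × $1,253.00 = $411.03
Income Tax (Category II): taxable = $3,253.00
  $296.28 + 29.87% × ($3,253.00 − $1,700.00) = $296.28 + 29.87% × $1,553.00 = $760.16
Difference: |$411.03 − $760.16| = $349.13 (higher under Category II)

$349.13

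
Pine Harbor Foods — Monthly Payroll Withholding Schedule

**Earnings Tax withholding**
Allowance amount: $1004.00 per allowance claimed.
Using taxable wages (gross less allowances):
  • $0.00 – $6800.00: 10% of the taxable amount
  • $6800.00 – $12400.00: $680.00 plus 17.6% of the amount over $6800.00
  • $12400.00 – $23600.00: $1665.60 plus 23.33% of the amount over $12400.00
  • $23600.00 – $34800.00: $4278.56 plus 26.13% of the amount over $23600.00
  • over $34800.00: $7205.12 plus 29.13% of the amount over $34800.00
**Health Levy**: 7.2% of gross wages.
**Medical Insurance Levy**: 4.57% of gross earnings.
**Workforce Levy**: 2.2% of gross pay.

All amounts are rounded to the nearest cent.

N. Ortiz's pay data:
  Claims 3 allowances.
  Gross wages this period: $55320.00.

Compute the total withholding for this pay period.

Earnings Tax: taxable = $55320.00 − 3×$1004.00 = $52308.00
  $7205.12 + 29.13% × ($52308.00 − $34800.00) = $7205.12 + 29.13% × $17508.00 = $12305.20
Health Levy: 7.2% × $55320.00 = $3983.04
Medical Insurance Levy: 4.57% × $55320.00 = $2528.12
Workforce Levy: 2.2% × $55320.00 = $1217.04
Total: $12305.20 + $3983.04 + $2528.12 + $1217.04 = $20033.40

$20033.40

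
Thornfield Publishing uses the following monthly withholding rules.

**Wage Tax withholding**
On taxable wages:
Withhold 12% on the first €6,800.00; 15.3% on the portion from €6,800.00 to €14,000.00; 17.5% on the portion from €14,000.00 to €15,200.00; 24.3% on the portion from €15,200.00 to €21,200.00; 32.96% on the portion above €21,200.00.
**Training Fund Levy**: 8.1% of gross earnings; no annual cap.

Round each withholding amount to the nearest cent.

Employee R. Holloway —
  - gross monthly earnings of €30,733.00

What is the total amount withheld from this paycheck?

€9,217.05

Wage Tax: taxable = €30,733.00
  €3,585.60 + 32.96% × (€30,733.00 − €21,200.00) = €3,585.60 + 32.96% × €9,533.00 = €6,727.68
Training Fund Levy: 8.1% × €30,733.00 = €2,489.37
Total: €6,727.68 + €2,489.37 = €9,217.05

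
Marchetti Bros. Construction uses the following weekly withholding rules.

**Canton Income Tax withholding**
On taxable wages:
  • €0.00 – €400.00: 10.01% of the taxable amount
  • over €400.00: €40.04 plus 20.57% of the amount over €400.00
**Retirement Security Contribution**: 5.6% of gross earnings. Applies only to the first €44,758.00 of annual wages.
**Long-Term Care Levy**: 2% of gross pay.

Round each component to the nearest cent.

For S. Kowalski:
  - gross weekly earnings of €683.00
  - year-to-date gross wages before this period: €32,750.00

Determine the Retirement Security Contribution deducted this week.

Retirement Security Contribution: 5.6% × €683.00 = €38.25

€38.25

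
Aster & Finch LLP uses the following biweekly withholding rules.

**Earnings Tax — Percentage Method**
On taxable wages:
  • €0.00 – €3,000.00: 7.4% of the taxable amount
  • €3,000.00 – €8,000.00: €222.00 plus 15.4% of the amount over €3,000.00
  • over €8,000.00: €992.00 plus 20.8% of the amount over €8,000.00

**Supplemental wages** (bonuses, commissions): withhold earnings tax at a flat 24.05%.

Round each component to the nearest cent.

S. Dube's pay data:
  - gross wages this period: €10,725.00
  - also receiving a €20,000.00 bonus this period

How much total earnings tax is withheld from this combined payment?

Earnings Tax: taxable = €10,725.00
  €992.00 + 20.8% × (€10,725.00 − €8,000.00) = €992.00 + 20.8% × €2,725.00 = €1,558.80
Supplemental (24.05% flat on bonus): 24.05% × €20,000.00 = €4,810.00
Total earnings tax: €1,558.80 + €4,810.00 = €6,368.80

€6,368.80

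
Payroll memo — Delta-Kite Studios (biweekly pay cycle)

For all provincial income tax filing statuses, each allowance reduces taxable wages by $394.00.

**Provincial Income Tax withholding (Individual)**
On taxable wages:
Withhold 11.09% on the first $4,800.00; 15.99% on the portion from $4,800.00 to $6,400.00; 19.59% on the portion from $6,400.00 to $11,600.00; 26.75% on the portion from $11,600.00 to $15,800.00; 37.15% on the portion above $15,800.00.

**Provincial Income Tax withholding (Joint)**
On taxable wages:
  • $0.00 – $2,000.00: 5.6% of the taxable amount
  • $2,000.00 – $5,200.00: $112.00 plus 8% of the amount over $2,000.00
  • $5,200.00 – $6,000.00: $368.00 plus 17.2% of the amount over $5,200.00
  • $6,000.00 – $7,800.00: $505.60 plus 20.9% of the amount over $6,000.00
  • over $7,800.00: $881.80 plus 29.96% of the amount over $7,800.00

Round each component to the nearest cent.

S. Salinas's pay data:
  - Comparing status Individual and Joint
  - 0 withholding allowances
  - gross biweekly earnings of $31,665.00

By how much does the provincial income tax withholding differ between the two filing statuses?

Provincial Income Tax (Individual): taxable = $31,665.00
  $2,930.34 + 37.15% × ($31,665.00 − $15,800.00) = $2,930.34 + 37.15% × $15,865.00 = $8,824.19
Provincial Income Tax (Joint): taxable = $31,665.00
  $881.80 + 29.96% × ($31,665.00 − $7,800.00) = $881.80 + 29.96% × $23,865.00 = $8,031.75
Difference: |$8,824.19 − $8,031.75| = $792.44 (higher under Individual)

$792.44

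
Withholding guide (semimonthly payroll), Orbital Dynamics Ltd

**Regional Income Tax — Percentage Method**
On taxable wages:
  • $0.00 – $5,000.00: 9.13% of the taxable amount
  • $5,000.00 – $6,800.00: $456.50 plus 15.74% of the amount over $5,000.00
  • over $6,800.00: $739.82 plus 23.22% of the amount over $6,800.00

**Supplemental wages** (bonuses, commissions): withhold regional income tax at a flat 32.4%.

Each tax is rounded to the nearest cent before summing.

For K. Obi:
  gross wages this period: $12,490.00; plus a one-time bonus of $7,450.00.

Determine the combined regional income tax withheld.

$4,474.84

Regional Income Tax: taxable = $12,490.00
  $739.82 + 23.22% × ($12,490.00 − $6,800.00) = $739.82 + 23.22% × $5,690.00 = $2,061.04
Supplemental (32.4% flat on bonus): 32.4% × $7,450.00 = $2,413.80
Total regional income tax: $2,061.04 + $2,413.80 = $4,474.84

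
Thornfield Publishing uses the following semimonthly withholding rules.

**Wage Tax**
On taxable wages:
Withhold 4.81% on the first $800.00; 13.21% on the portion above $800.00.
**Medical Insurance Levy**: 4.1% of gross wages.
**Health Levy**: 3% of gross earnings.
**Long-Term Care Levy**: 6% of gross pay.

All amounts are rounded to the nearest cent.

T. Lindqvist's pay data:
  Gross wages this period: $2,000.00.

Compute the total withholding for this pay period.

$459.00

Wage Tax: taxable = $2,000.00
  $38.48 + 13.21% × ($2,000.00 − $800.00) = $38.48 + 13.21% × $1,200.00 = $197.00
Medical Insurance Levy: 4.1% × $2,000.00 = $82.00
Health Levy: 3% × $2,000.00 = $60.00
Long-Term Care Levy: 6% × $2,000.00 = $120.00
Total: $197.00 + $82.00 + $60.00 + $120.00 = $459.00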